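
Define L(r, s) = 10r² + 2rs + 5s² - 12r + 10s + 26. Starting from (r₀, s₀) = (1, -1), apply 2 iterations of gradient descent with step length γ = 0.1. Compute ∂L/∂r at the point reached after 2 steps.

6.64

∇L = (20r + 2s - 12, 2r + 10s + 10)
(r₁, s₁) = (1, -1) − 0.1·(6, 2) = (0.4, -1.2)
(r₂, s₂) = (0.4, -1.2) − 0.1·(-6.4, -1.2) = (1.04, -1.08)
∂L/∂r at (1.04, -1.08) = 6.64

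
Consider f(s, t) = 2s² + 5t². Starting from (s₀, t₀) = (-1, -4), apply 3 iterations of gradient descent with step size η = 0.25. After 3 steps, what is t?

13.5

∇f = (4s, 10t)
Step 1: at (-1, -4), ∇f = (-4, -40) → (-1, -4) − 0.25·(-4, -40) = (0, 6)
Step 2: at (0, 6), ∇f = (0, 60) → (0, 6) − 0.25·(0, 60) = (0, -9)
Step 3: at (0, -9), ∇f = (0, -90) → (0, -9) − 0.25·(0, -90) = (0, 13.5)
t = 13.5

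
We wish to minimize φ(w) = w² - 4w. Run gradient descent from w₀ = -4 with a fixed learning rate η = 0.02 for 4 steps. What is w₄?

φ′(w) = 2w - 4
Step 1: φ′(-4) = -12; w₁ = -4 − 0.02·(-12) = -3.76
Step 2: φ′(-3.76) = -11.52; w₂ = -3.76 − 0.02·(-11.52) = -3.5296
Step 3: φ′(-3.5296) = -11.0592; w₃ = -3.5296 − 0.02·(-11.0592) = -3.308416
Step 4: φ′(-3.308416) = -10.616832; w₄ = -3.308416 − 0.02·(-10.616832) = -3.09607936

-3.09607936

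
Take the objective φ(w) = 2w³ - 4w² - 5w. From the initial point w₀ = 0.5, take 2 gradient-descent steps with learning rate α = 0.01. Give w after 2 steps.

0.6511625

φ′(w) = 6w² - 8w - 5
w₁ = 0.5 − 0.01·(-7.5) = 0.575
w₂ = 0.575 − 0.01·(-7.61625) = 0.6511625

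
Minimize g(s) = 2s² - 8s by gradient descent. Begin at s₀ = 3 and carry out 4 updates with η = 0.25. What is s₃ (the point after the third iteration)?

2

g′(s) = 4s - 8
s₁ = 3 − 0.25·4 = 2
s₂ = 2 − 0.25·0 = 2
s₃ = 2 − 0.25·0 = 2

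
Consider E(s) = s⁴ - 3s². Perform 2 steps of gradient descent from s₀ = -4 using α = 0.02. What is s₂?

0.69582848

E′(s) = 4s³ - 6s
s₁ = -4 − 0.02·(-232) = 0.64
s₂ = 0.64 − 0.02·(-2.791424) = 0.69582848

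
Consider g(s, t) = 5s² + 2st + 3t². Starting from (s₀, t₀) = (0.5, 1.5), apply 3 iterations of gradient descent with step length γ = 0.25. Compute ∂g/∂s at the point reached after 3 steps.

-51.5

∇g = (10s + 2t, 2s + 6t)
(s₁, t₁) = (0.5, 1.5) − 0.25·(8, 10) = (-1.5, -1)
(s₂, t₂) = (-1.5, -1) − 0.25·(-17, -9) = (2.75, 1.25)
(s₃, t₃) = (2.75, 1.25) − 0.25·(30, 13) = (-4.75, -2)
∂g/∂s at (-4.75, -2) = -51.5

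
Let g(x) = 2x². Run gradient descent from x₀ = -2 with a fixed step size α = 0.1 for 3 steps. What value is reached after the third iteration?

-0.432

g′(x) = 4x
x₁ = -2 − 0.1·(-8) = -1.2
x₂ = -1.2 − 0.1·(-4.8) = -0.72
x₃ = -0.72 − 0.1·(-2.88) = -0.432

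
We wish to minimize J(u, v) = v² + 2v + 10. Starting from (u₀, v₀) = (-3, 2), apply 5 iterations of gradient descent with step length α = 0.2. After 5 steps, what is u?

∇J = (0, 2v + 2)
(u₁, v₁) = (-3, 2) − 0.2·(0, 6) = (-3, 0.8)
(u₂, v₂) = (-3, 0.8) − 0.2·(0, 3.6) = (-3, 0.08)
(u₃, v₃) = (-3, 0.08) − 0.2·(0, 2.16) = (-3, -0.352)
(u₄, v₄) = (-3, -0.352) − 0.2·(0, 1.296) = (-3, -0.6112)
(u₅, v₅) = (-3, -0.6112) − 0.2·(0, 0.7776) = (-3, -0.76672)
u = -3

-3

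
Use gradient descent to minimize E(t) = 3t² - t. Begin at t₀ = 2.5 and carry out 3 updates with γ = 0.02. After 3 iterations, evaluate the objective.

7.501933417472

E′(t) = 6t - 1
Step 1: E′(2.5) = 14; t₁ = 2.5 − 0.02·14 = 2.22
Step 2: E′(2.22) = 12.32; t₂ = 2.22 − 0.02·12.32 = 1.9736
Step 3: E′(1.9736) = 10.8416; t₃ = 1.9736 − 0.02·10.8416 = 1.756768
E(1.756768) = 7.501933417472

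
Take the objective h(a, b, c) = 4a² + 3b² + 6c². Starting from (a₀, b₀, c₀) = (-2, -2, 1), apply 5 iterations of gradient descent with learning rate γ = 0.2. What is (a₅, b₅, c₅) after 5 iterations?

(0.15552, 0.00064, -5.37824)

∇h = (8a, 6b, 12c)
Step 1: at (-2, -2, 1), ∇h = (-16, -12, 12) → (-2, -2, 1) − 0.2·(-16, -12, 12) = (1.2, 0.4, -1.4)
Step 2: at (1.2, 0.4, -1.4), ∇h = (9.6, 2.4, -16.8) → (1.2, 0.4, -1.4) − 0.2·(9.6, 2.4, -16.8) = (-0.72, -0.08, 1.96)
Step 3: at (-0.72, -0.08, 1.96), ∇h = (-5.76, -0.48, 23.52) → (-0.72, -0.08, 1.96) − 0.2·(-5.76, -0.48, 23.52) = (0.432, 0.016, -2.744)
Step 4: at (0.432, 0.016, -2.744), ∇h = (3.456, 0.096, -32.928) → (0.432, 0.016, -2.744) − 0.2·(3.456, 0.096, -32.928) = (-0.2592, -0.0032, 3.8416)
Step 5: at (-0.2592, -0.0032, 3.8416), ∇h = (-2.0736, -0.0192, 46.0992) → (-0.2592, -0.0032, 3.8416) − 0.2·(-2.0736, -0.0192, 46.0992) = (0.15552, 0.00064, -5.37824)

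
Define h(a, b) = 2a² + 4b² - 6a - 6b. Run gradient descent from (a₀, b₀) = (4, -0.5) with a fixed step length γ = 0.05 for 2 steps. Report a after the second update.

∇h = (4a - 6, 8b - 6)
(a₁, b₁) = (4, -0.5) − 0.05·(10, -10) = (3.5, 0)
(a₂, b₂) = (3.5, 0) − 0.05·(8, -6) = (3.1, 0.3)
a = 3.1

3.1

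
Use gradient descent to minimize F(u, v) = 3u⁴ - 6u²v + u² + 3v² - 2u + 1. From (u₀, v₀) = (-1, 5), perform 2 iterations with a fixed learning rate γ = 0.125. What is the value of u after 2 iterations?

∇F = (12u³ - 12uv + 2u - 2, -6u² + 6v)
(u₁, v₁) = (-1, 5) − 0.125·(44, 24) = (-6.5, 2)
(u₂, v₂) = (-6.5, 2) − 0.125·(-3154.5, -241.5) = (387.8125, 32.1875)
u = 387.8125

387.8125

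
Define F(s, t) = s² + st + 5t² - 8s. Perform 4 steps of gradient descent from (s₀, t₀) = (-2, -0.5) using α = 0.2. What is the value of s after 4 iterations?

3.168

∇F = (2s + t - 8, s + 10t)
(s₁, t₁) = (-2, -0.5) − 0.2·(-12.5, -7) = (0.5, 0.9)
(s₂, t₂) = (0.5, 0.9) − 0.2·(-6.1, 9.5) = (1.72, -1)
(s₃, t₃) = (1.72, -1) − 0.2·(-5.56, -8.28) = (2.832, 0.656)
(s₄, t₄) = (2.832, 0.656) − 0.2·(-1.68, 9.392) = (3.168, -1.2224)
s = 3.168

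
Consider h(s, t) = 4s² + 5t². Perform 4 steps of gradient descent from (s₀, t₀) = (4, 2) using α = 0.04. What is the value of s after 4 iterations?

∇h = (8s, 10t)
(s₁, t₁) = (4, 2) − 0.04·(32, 20) = (2.72, 1.2)
(s₂, t₂) = (2.72, 1.2) − 0.04·(21.76, 12) = (1.8496, 0.72)
(s₃, t₃) = (1.8496, 0.72) − 0.04·(14.7968, 7.2) = (1.257728, 0.432)
(s₄, t₄) = (1.257728, 0.432) − 0.04·(10.061824, 4.32) = (0.85525504, 0.2592)
s = 0.85525504

0.85525504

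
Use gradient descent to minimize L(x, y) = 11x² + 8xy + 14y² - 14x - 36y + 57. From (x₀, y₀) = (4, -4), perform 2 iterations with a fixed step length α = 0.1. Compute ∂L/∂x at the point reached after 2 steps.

-191.04

∇L = (22x + 8y - 14, 8x + 28y - 36)
Step 1: at (4, -4), ∇L = (42, -116) → (4, -4) − 0.1·(42, -116) = (-0.2, 7.6)
Step 2: at (-0.2, 7.6), ∇L = (42.4, 175.2) → (-0.2, 7.6) − 0.1·(42.4, 175.2) = (-4.44, -9.92)
∂L/∂x at (-4.44, -9.92) = -191.04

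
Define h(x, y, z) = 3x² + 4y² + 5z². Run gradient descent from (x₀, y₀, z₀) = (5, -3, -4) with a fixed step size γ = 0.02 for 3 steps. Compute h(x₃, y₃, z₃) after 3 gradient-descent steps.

∇h = (6x, 8y, 10z)
(x₁, y₁, z₁) = (5, -3, -4) − 0.02·(30, -24, -40) = (4.4, -2.52, -3.2)
(x₂, y₂, z₂) = (4.4, -2.52, -3.2) − 0.02·(26.4, -20.16, -32) = (3.872, -2.1168, -2.56)
(x₃, y₃, z₃) = (3.872, -2.1168, -2.56) − 0.02·(23.232, -16.9344, -25.6) = (3.40736, -1.778112, -2.048)
h(3.40736, -1.778112, -2.048) = 68.448555646976

68.448555646976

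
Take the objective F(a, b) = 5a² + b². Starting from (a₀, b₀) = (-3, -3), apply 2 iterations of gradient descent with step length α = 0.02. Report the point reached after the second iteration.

∇F = (10a, 2b)
(a₁, b₁) = (-3, -3) − 0.02·(-30, -6) = (-2.4, -2.88)
(a₂, b₂) = (-2.4, -2.88) − 0.02·(-24, -5.76) = (-1.92, -2.7648)

(-1.92, -2.7648)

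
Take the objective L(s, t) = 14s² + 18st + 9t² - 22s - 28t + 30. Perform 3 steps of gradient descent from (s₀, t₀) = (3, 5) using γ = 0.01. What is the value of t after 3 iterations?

∇L = (28s + 18t - 22, 18s + 18t - 28)
Step 1: at (3, 5), ∇L = (152, 116) → (3, 5) − 0.01·(152, 116) = (1.48, 3.84)
Step 2: at (1.48, 3.84), ∇L = (88.56, 67.76) → (1.48, 3.84) − 0.01·(88.56, 67.76) = (0.5944, 3.1624)
Step 3: at (0.5944, 3.1624), ∇L = (51.5664, 39.6224) → (0.5944, 3.1624) − 0.01·(51.5664, 39.6224) = (0.078736, 2.766176)
t = 2.766176

2.766176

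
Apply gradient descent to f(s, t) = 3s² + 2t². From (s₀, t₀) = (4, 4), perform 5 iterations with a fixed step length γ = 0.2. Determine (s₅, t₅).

(-0.00128, 0.00128)

∇f = (6s, 4t)
(s₁, t₁) = (4, 4) − 0.2·(24, 16) = (-0.8, 0.8)
(s₂, t₂) = (-0.8, 0.8) − 0.2·(-4.8, 3.2) = (0.16, 0.16)
(s₃, t₃) = (0.16, 0.16) − 0.2·(0.96, 0.64) = (-0.032, 0.032)
(s₄, t₄) = (-0.032, 0.032) − 0.2·(-0.192, 0.128) = (0.0064, 0.0064)
(s₅, t₅) = (0.0064, 0.0064) − 0.2·(0.0384, 0.0256) = (-0.00128, 0.00128)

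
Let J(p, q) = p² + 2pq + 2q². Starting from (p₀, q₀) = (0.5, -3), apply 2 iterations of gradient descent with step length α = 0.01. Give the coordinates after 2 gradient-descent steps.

(0.5968, -2.7854)

∇J = (2p + 2q, 2p + 4q)
(p₁, q₁) = (0.5, -3) − 0.01·(-5, -11) = (0.55, -2.89)
(p₂, q₂) = (0.55, -2.89) − 0.01·(-4.68, -10.46) = (0.5968, -2.7854)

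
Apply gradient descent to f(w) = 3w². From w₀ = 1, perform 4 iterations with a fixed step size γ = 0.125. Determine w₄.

0.00390625

f′(w) = 6w
w₁ = 1 − 0.125·6 = 0.25
w₂ = 0.25 − 0.125·1.5 = 0.0625
w₃ = 0.0625 − 0.125·0.375 = 0.015625
w₄ = 0.015625 − 0.125·0.09375 = 0.00390625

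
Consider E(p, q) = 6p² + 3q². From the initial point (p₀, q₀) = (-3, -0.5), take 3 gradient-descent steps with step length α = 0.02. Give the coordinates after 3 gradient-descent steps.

(-1.316928, -0.340736)

∇E = (12p, 6q)
(p₁, q₁) = (-3, -0.5) − 0.02·(-36, -3) = (-2.28, -0.44)
(p₂, q₂) = (-2.28, -0.44) − 0.02·(-27.36, -2.64) = (-1.7328, -0.3872)
(p₃, q₃) = (-1.7328, -0.3872) − 0.02·(-20.7936, -2.3232) = (-1.316928, -0.340736)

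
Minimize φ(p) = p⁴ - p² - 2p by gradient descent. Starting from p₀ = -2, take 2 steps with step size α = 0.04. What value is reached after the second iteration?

φ′(p) = 4p³ - 2p - 2
p₁ = -2 − 0.04·(-30) = -0.8
p₂ = -0.8 − 0.04·(-2.448) = -0.70208

-0.70208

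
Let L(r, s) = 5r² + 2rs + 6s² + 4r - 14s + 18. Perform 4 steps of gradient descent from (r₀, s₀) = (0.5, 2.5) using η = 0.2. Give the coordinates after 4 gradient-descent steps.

(5.8184, 11.5432)

∇L = (10r + 2s + 4, 2r + 12s - 14)
(r₁, s₁) = (0.5, 2.5) − 0.2·(14, 17) = (-2.3, -0.9)
(r₂, s₂) = (-2.3, -0.9) − 0.2·(-20.8, -29.4) = (1.86, 4.98)
(r₃, s₃) = (1.86, 4.98) − 0.2·(32.56, 49.48) = (-4.652, -4.916)
(r₄, s₄) = (-4.652, -4.916) − 0.2·(-52.352, -82.296) = (5.8184, 11.5432)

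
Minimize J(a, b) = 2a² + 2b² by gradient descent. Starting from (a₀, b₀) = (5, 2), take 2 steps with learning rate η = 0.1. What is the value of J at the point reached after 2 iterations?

∇J = (4a, 4b)
Step 1: at (5, 2), ∇J = (20, 8) → (5, 2) − 0.1·(20, 8) = (3, 1.2)
Step 2: at (3, 1.2), ∇J = (12, 4.8) → (3, 1.2) − 0.1·(12, 4.8) = (1.8, 0.72)
J(1.8, 0.72) = 7.5168

7.5168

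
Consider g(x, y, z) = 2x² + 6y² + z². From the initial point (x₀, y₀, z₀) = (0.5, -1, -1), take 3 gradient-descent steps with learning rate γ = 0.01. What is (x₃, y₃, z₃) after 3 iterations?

∇g = (4x, 12y, 2z)
Step 1: at (0.5, -1, -1), ∇g = (2, -12, -2) → (0.5, -1, -1) − 0.01·(2, -12, -2) = (0.48, -0.88, -0.98)
Step 2: at (0.48, -0.88, -0.98), ∇g = (1.92, -10.56, -1.96) → (0.48, -0.88, -0.98) − 0.01·(1.92, -10.56, -1.96) = (0.4608, -0.7744, -0.9604)
Step 3: at (0.4608, -0.7744, -0.9604), ∇g = (1.8432, -9.2928, -1.9208) → (0.4608, -0.7744, -0.9604) − 0.01·(1.8432, -9.2928, -1.9208) = (0.442368, -0.681472, -0.941192)

(0.442368, -0.681472, -0.941192)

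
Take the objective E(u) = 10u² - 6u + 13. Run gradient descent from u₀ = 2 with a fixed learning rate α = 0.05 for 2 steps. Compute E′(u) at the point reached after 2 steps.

0

E′(u) = 20u - 6
u₁ = 2 − 0.05·34 = 0.3
u₂ = 0.3 − 0.05·0 = 0.3
E′(u) at (0.3) = 0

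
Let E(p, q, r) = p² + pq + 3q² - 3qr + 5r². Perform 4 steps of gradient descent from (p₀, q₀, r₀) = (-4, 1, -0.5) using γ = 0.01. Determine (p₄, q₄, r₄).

(-3.72636277, 0.88090408, -0.23034057)

∇E = (2p + q, p + 6q - 3r, -3q + 10r)
Step 1: at (-4, 1, -0.5), ∇E = (-7, 3.5, -8) → (-4, 1, -0.5) − 0.01·(-7, 3.5, -8) = (-3.93, 0.965, -0.42)
Step 2: at (-3.93, 0.965, -0.42), ∇E = (-6.895, 3.12, -7.095) → (-3.93, 0.965, -0.42) − 0.01·(-6.895, 3.12, -7.095) = (-3.86105, 0.9338, -0.34905)
Step 3: at (-3.86105, 0.9338, -0.34905), ∇E = (-6.7883, 2.7889, -6.2919) → (-3.86105, 0.9338, -0.34905) − 0.01·(-6.7883, 2.7889, -6.2919) = (-3.793167, 0.905911, -0.286131)
Step 4: at (-3.793167, 0.905911, -0.286131), ∇E = (-6.680423, 2.500692, -5.579043) → (-3.793167, 0.905911, -0.286131) − 0.01·(-6.680423, 2.500692, -5.579043) = (-3.72636277, 0.88090408, -0.23034057)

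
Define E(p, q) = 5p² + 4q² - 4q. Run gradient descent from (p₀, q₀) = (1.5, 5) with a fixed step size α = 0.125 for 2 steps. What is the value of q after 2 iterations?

0.5

∇E = (10p, 8q - 4)
(p₁, q₁) = (1.5, 5) − 0.125·(15, 36) = (-0.375, 0.5)
(p₂, q₂) = (-0.375, 0.5) − 0.125·(-3.75, 0) = (0.09375, 0.5)
q = 0.5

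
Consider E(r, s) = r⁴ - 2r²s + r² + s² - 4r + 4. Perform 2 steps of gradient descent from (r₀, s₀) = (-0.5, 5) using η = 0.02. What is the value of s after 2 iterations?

∇E = (4r³ - 4rs + 2r - 4, -2r² + 2s)
Step 1: at (-0.5, 5), ∇E = (4.5, 9.5) → (-0.5, 5) − 0.02·(4.5, 9.5) = (-0.59, 4.81)
Step 2: at (-0.59, 4.81), ∇E = (5.350084, 8.9238) → (-0.59, 4.81) − 0.02·(5.350084, 8.9238) = (-0.69700168, 4.631524)
s = 4.631524

4.631524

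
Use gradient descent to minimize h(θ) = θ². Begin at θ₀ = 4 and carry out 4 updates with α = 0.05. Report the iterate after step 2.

h′(θ) = 2θ
θ₁ = 4 − 0.05·8 = 3.6
θ₂ = 3.6 − 0.05·7.2 = 3.24

3.24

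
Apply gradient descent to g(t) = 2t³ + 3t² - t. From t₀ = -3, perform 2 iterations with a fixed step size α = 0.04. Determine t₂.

-7.9504

g′(t) = 6t² + 6t - 1
Step 1: g′(-3) = 35; t₁ = -3 − 0.04·35 = -4.4
Step 2: g′(-4.4) = 88.76; t₂ = -4.4 − 0.04·88.76 = -7.9504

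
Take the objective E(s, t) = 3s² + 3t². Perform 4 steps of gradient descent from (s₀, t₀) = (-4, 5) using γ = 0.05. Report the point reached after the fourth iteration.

(-0.9604, 1.2005)

∇E = (6s, 6t)
Step 1: at (-4, 5), ∇E = (-24, 30) → (-4, 5) − 0.05·(-24, 30) = (-2.8, 3.5)
Step 2: at (-2.8, 3.5), ∇E = (-16.8, 21) → (-2.8, 3.5) − 0.05·(-16.8, 21) = (-1.96, 2.45)
Step 3: at (-1.96, 2.45), ∇E = (-11.76, 14.7) → (-1.96, 2.45) − 0.05·(-11.76, 14.7) = (-1.372, 1.715)
Step 4: at (-1.372, 1.715), ∇E = (-8.232, 10.29) → (-1.372, 1.715) − 0.05·(-8.232, 10.29) = (-0.9604, 1.2005)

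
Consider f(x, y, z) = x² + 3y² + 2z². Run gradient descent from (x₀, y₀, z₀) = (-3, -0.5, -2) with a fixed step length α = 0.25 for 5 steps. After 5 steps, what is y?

∇f = (2x, 6y, 4z)
(x₁, y₁, z₁) = (-3, -0.5, -2) − 0.25·(-6, -3, -8) = (-1.5, 0.25, 0)
(x₂, y₂, z₂) = (-1.5, 0.25, 0) − 0.25·(-3, 1.5, 0) = (-0.75, -0.125, 0)
(x₃, y₃, z₃) = (-0.75, -0.125, 0) − 0.25·(-1.5, -0.75, 0) = (-0.375, 0.0625, 0)
(x₄, y₄, z₄) = (-0.375, 0.0625, 0) − 0.25·(-0.75, 0.375, 0) = (-0.1875, -0.03125, 0)
(x₅, y₅, z₅) = (-0.1875, -0.03125, 0) − 0.25·(-0.375, -0.1875, 0) = (-0.09375, 0.015625, 0)
y = 0.015625

0.015625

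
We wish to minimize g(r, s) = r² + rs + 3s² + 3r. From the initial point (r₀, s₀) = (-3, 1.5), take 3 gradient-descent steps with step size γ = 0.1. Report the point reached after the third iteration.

∇g = (2r + s + 3, r + 6s)
(r₁, s₁) = (-3, 1.5) − 0.1·(-1.5, 6) = (-2.85, 0.9)
(r₂, s₂) = (-2.85, 0.9) − 0.1·(-1.8, 2.55) = (-2.67, 0.645)
(r₃, s₃) = (-2.67, 0.645) − 0.1·(-1.695, 1.2) = (-2.5005, 0.525)

(-2.5005, 0.525)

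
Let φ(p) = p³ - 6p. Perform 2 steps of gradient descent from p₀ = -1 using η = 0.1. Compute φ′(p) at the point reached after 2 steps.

-5.816973

φ′(p) = 3p² - 6
p₁ = -1 − 0.1·(-3) = -0.7
p₂ = -0.7 − 0.1·(-4.53) = -0.247
φ′(p) at (-0.247) = -5.816973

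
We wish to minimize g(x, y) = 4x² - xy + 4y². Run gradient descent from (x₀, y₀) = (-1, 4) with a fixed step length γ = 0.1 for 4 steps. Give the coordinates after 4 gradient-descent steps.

(0.0119, 0.0124)

∇g = (8x - y, -x + 8y)
(x₁, y₁) = (-1, 4) − 0.1·(-12, 33) = (0.2, 0.7)
(x₂, y₂) = (0.2, 0.7) − 0.1·(0.9, 5.4) = (0.11, 0.16)
(x₃, y₃) = (0.11, 0.16) − 0.1·(0.72, 1.17) = (0.038, 0.043)
(x₄, y₄) = (0.038, 0.043) − 0.1·(0.261, 0.306) = (0.0119, 0.0124)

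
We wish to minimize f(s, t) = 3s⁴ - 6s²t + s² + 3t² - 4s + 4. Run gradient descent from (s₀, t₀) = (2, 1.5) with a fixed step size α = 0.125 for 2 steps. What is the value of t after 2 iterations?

23.53125

∇f = (12s³ - 12st + 2s - 4, -6s² + 6t)
(s₁, t₁) = (2, 1.5) − 0.125·(60, -15) = (-5.5, 3.375)
(s₂, t₂) = (-5.5, 3.375) − 0.125·(-1788.75, -161.25) = (218.09375, 23.53125)
t = 23.53125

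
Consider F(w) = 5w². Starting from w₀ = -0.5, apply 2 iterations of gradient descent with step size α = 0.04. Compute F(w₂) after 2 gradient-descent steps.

F′(w) = 10w
w₁ = -0.5 − 0.04·(-5) = -0.3
w₂ = -0.3 − 0.04·(-3) = -0.18
F(-0.18) = 0.162

0.162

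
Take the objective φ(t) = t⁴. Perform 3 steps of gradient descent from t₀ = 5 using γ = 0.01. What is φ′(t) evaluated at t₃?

φ′(t) = 4t³
Step 1: φ′(5) = 500; t₁ = 5 − 0.01·500 = 0
Step 2: φ′(0) = 0; t₂ = 0 − 0.01·0 = 0
Step 3: φ′(0) = 0; t₃ = 0 − 0.01·0 = 0
φ′(t) at (0) = 0

0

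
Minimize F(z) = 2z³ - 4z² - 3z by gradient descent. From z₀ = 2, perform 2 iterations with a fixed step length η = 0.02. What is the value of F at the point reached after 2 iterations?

F′(z) = 6z² - 8z - 3
Step 1: F′(2) = 5; z₁ = 2 − 0.02·5 = 1.9
Step 2: F′(1.9) = 3.46; z₂ = 1.9 − 0.02·3.46 = 1.8308
F(1.8308) = -6.626658811776

-6.626658811776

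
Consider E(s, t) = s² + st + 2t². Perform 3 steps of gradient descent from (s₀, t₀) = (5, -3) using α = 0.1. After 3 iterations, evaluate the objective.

9.409106

∇E = (2s + t, s + 4t)
(s₁, t₁) = (5, -3) − 0.1·(7, -7) = (4.3, -2.3)
(s₂, t₂) = (4.3, -2.3) − 0.1·(6.3, -4.9) = (3.67, -1.81)
(s₃, t₃) = (3.67, -1.81) − 0.1·(5.53, -3.57) = (3.117, -1.453)
E(3.117, -1.453) = 9.409106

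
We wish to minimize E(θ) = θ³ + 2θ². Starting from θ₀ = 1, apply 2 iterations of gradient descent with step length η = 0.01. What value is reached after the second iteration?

0.866853

E′(θ) = 3θ² + 4θ
Step 1: E′(1) = 7; θ₁ = 1 − 0.01·7 = 0.93
Step 2: E′(0.93) = 6.3147; θ₂ = 0.93 − 0.01·6.3147 = 0.866853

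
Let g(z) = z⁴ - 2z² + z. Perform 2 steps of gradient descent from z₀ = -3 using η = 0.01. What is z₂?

-1.797395

g′(z) = 4z³ - 4z + 1
z₁ = -3 − 0.01·(-95) = -2.05
z₂ = -2.05 − 0.01·(-25.2605) = -1.797395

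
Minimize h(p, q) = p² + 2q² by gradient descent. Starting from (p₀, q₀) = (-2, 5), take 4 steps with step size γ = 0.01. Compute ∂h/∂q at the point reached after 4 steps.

∇h = (2p, 4q)
Step 1: at (-2, 5), ∇h = (-4, 20) → (-2, 5) − 0.01·(-4, 20) = (-1.96, 4.8)
Step 2: at (-1.96, 4.8), ∇h = (-3.92, 19.2) → (-1.96, 4.8) − 0.01·(-3.92, 19.2) = (-1.9208, 4.608)
Step 3: at (-1.9208, 4.608), ∇h = (-3.8416, 18.432) → (-1.9208, 4.608) − 0.01·(-3.8416, 18.432) = (-1.882384, 4.42368)
Step 4: at (-1.882384, 4.42368), ∇h = (-3.764768, 17.69472) → (-1.882384, 4.42368) − 0.01·(-3.764768, 17.69472) = (-1.84473632, 4.2467328)
∂h/∂q at (-1.84473632, 4.2467328) = 16.9869312

16.9869312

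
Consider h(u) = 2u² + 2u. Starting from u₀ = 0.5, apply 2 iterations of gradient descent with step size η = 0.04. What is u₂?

0.2056

h′(u) = 4u + 2
u₁ = 0.5 − 0.04·4 = 0.34
u₂ = 0.34 − 0.04·3.36 = 0.2056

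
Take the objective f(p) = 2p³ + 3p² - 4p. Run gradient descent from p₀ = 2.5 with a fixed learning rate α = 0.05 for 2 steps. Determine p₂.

0.2508125

f′(p) = 6p² + 6p - 4
p₁ = 2.5 − 0.05·48.5 = 0.075
p₂ = 0.075 − 0.05·(-3.51625) = 0.2508125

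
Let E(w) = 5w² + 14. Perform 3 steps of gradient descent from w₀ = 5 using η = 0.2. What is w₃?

E′(w) = 10w
Step 1: E′(5) = 50; w₁ = 5 − 0.2·50 = -5
Step 2: E′(-5) = -50; w₂ = -5 − 0.2·(-50) = 5
Step 3: E′(5) = 50; w₃ = 5 − 0.2·50 = -5

-5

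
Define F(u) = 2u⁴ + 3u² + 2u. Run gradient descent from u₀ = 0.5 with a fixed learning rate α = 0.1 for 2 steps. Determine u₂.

-0.2392

F′(u) = 8u³ + 6u + 2
u₁ = 0.5 − 0.1·6 = -0.1
u₂ = -0.1 − 0.1·1.392 = -0.2392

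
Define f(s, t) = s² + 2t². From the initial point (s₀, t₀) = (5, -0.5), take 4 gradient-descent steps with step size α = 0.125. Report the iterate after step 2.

(2.8125, -0.125)

∇f = (2s, 4t)
(s₁, t₁) = (5, -0.5) − 0.125·(10, -2) = (3.75, -0.25)
(s₂, t₂) = (3.75, -0.25) − 0.125·(7.5, -1) = (2.8125, -0.125)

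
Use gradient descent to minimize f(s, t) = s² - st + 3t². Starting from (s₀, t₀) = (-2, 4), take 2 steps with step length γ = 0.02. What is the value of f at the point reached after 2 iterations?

∇f = (2s - t, -s + 6t)
Step 1: at (-2, 4), ∇f = (-8, 26) → (-2, 4) − 0.02·(-8, 26) = (-1.84, 3.48)
Step 2: at (-1.84, 3.48), ∇f = (-7.16, 22.72) → (-1.84, 3.48) − 0.02·(-7.16, 22.72) = (-1.6968, 3.0256)
f(-1.6968, 3.0256) = 35.4757344

35.4757344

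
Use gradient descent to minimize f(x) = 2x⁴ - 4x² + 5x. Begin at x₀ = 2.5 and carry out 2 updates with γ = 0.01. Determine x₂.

1.24248

f′(x) = 8x³ - 8x + 5
Step 1: f′(2.5) = 110; x₁ = 2.5 − 0.01·110 = 1.4
Step 2: f′(1.4) = 15.752; x₂ = 1.4 − 0.01·15.752 = 1.24248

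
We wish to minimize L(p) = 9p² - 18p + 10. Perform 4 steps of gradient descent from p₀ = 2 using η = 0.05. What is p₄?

L′(p) = 18p - 18
Step 1: L′(2) = 18; p₁ = 2 − 0.05·18 = 1.1
Step 2: L′(1.1) = 1.8; p₂ = 1.1 − 0.05·1.8 = 1.01
Step 3: L′(1.01) = 0.18; p₃ = 1.01 − 0.05·0.18 = 1.001
Step 4: L′(1.001) = 0.018; p₄ = 1.001 − 0.05·0.018 = 1.0001

1.0001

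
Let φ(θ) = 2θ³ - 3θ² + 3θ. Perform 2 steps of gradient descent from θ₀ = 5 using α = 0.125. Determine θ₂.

-99.26171875

φ′(θ) = 6θ² - 6θ + 3
Step 1: φ′(5) = 123; θ₁ = 5 − 0.125·123 = -10.375
Step 2: φ′(-10.375) = 711.09375; θ₂ = -10.375 − 0.125·711.09375 = -99.26171875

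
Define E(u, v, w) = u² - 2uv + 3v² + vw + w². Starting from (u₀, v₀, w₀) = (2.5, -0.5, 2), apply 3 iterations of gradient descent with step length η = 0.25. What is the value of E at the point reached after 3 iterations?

0.85284423828125

∇E = (2u - 2v, -2u + 6v + w, v + 2w)
(u₁, v₁, w₁) = (2.5, -0.5, 2) − 0.25·(6, -6, 3.5) = (1, 1, 1.125)
(u₂, v₂, w₂) = (1, 1, 1.125) − 0.25·(0, 5.125, 3.25) = (1, -0.28125, 0.3125)
(u₃, v₃, w₃) = (1, -0.28125, 0.3125) − 0.25·(2.5625, -3.375, 0.34375) = (0.359375, 0.5625, 0.2265625)
E(0.359375, 0.5625, 0.2265625) = 0.85284423828125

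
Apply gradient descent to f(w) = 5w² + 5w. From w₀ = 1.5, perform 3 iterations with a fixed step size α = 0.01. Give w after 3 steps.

f′(w) = 10w + 5
Step 1: f′(1.5) = 20; w₁ = 1.5 − 0.01·20 = 1.3
Step 2: f′(1.3) = 18; w₂ = 1.3 − 0.01·18 = 1.12
Step 3: f′(1.12) = 16.2; w₃ = 1.12 − 0.01·16.2 = 0.958

0.958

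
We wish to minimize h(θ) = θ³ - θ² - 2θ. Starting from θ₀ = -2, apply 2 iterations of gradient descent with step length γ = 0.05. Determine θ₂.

h′(θ) = 3θ² - 2θ - 2
Step 1: h′(-2) = 14; θ₁ = -2 − 0.05·14 = -2.7
Step 2: h′(-2.7) = 25.27; θ₂ = -2.7 − 0.05·25.27 = -3.9635

-3.9635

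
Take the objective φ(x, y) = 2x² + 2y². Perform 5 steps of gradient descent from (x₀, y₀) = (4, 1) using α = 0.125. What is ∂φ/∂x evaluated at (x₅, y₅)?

0.5

∇φ = (4x, 4y)
(x₁, y₁) = (4, 1) − 0.125·(16, 4) = (2, 0.5)
(x₂, y₂) = (2, 0.5) − 0.125·(8, 2) = (1, 0.25)
(x₃, y₃) = (1, 0.25) − 0.125·(4, 1) = (0.5, 0.125)
(x₄, y₄) = (0.5, 0.125) − 0.125·(2, 0.5) = (0.25, 0.0625)
(x₅, y₅) = (0.25, 0.0625) − 0.125·(1, 0.25) = (0.125, 0.03125)
∂φ/∂x at (0.125, 0.03125) = 0.5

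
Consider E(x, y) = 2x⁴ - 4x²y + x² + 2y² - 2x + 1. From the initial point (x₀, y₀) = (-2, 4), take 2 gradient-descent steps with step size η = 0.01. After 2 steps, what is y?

3.990544

∇E = (8x³ - 8xy + 2x - 2, -4x² + 4y)
(x₁, y₁) = (-2, 4) − 0.01·(-6, 0) = (-1.94, 4)
(x₂, y₂) = (-1.94, 4) − 0.01·(-2.211072, 0.9456) = (-1.91788928, 3.990544)
y = 3.990544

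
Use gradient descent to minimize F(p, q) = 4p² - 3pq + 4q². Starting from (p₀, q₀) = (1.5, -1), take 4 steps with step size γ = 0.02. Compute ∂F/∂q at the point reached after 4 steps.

-4.2694452

∇F = (8p - 3q, -3p + 8q)
(p₁, q₁) = (1.5, -1) − 0.02·(15, -12.5) = (1.2, -0.75)
(p₂, q₂) = (1.2, -0.75) − 0.02·(11.85, -9.6) = (0.963, -0.558)
(p₃, q₃) = (0.963, -0.558) − 0.02·(9.378, -7.353) = (0.77544, -0.41094)
(p₄, q₄) = (0.77544, -0.41094) − 0.02·(7.43634, -5.61384) = (0.6267132, -0.2986632)
∂F/∂q at (0.6267132, -0.2986632) = -4.2694452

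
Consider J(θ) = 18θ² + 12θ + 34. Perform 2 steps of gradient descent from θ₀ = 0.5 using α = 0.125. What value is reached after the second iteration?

9.875

J′(θ) = 36θ + 12
θ₁ = 0.5 − 0.125·30 = -3.25
θ₂ = -3.25 − 0.125·(-105) = 9.875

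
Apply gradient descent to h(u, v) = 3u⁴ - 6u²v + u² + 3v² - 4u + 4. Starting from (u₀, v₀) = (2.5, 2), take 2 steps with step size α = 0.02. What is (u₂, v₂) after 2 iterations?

∇h = (12u³ - 12uv + 2u - 4, -6u² + 6v)
(u₁, v₁) = (2.5, 2) − 0.02·(128.5, -25.5) = (-0.07, 2.51)
(u₂, v₂) = (-0.07, 2.51) − 0.02·(-2.035716, 15.0306) = (-0.02928568, 2.209388)

(-0.02928568, 2.209388)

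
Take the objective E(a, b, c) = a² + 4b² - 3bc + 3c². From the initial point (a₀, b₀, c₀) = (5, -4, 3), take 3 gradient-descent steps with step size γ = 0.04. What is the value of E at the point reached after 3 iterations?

20.715423174656

∇E = (2a, 8b - 3c, -3b + 6c)
(a₁, b₁, c₁) = (5, -4, 3) − 0.04·(10, -41, 30) = (4.6, -2.36, 1.8)
(a₂, b₂, c₂) = (4.6, -2.36, 1.8) − 0.04·(9.2, -24.28, 17.88) = (4.232, -1.3888, 1.0848)
(a₃, b₃, c₃) = (4.232, -1.3888, 1.0848) − 0.04·(8.464, -14.3648, 10.6752) = (3.89344, -0.814208, 0.657792)
E(3.89344, -0.814208, 0.657792) = 20.715423174656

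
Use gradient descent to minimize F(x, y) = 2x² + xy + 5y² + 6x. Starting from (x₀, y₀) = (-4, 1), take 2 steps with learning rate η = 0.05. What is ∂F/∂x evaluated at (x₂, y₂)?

∇F = (4x + y + 6, x + 10y)
(x₁, y₁) = (-4, 1) − 0.05·(-9, 6) = (-3.55, 0.7)
(x₂, y₂) = (-3.55, 0.7) − 0.05·(-7.5, 3.45) = (-3.175, 0.5275)
∂F/∂x at (-3.175, 0.5275) = -6.1725

-6.1725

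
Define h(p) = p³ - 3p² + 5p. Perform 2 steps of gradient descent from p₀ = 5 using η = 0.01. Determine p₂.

4.1125

h′(p) = 3p² - 6p + 5
p₁ = 5 − 0.01·50 = 4.5
p₂ = 4.5 − 0.01·38.75 = 4.1125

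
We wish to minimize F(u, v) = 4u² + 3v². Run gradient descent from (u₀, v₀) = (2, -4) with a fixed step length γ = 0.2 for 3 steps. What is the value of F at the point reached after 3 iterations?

0.749568

∇F = (8u, 6v)
(u₁, v₁) = (2, -4) − 0.2·(16, -24) = (-1.2, 0.8)
(u₂, v₂) = (-1.2, 0.8) − 0.2·(-9.6, 4.8) = (0.72, -0.16)
(u₃, v₃) = (0.72, -0.16) − 0.2·(5.76, -0.96) = (-0.432, 0.032)
F(-0.432, 0.032) = 0.749568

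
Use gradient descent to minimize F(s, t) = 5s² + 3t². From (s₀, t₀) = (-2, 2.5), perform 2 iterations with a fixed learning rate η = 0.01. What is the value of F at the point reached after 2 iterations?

∇F = (10s, 6t)
Step 1: at (-2, 2.5), ∇F = (-20, 15) → (-2, 2.5) − 0.01·(-20, 15) = (-1.8, 2.35)
Step 2: at (-1.8, 2.35), ∇F = (-18, 14.1) → (-1.8, 2.35) − 0.01·(-18, 14.1) = (-1.62, 2.209)
F(-1.62, 2.209) = 27.761043

27.761043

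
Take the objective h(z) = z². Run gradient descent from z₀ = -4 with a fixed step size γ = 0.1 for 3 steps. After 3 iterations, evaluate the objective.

4.194304

h′(z) = 2z
z₁ = -4 − 0.1·(-8) = -3.2
z₂ = -3.2 − 0.1·(-6.4) = -2.56
z₃ = -2.56 − 0.1·(-5.12) = -2.048
h(-2.048) = 4.194304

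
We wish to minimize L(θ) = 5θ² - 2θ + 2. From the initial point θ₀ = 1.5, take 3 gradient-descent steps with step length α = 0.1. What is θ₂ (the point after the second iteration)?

L′(θ) = 10θ - 2
Step 1: L′(1.5) = 13; θ₁ = 1.5 − 0.1·13 = 0.2
Step 2: L′(0.2) = 0; θ₂ = 0.2 − 0.1·0 = 0.2

0.2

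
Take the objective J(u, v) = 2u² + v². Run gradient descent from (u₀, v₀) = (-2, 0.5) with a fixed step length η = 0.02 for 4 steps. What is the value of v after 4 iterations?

0.42467328

∇J = (4u, 2v)
Step 1: at (-2, 0.5), ∇J = (-8, 1) → (-2, 0.5) − 0.02·(-8, 1) = (-1.84, 0.48)
Step 2: at (-1.84, 0.48), ∇J = (-7.36, 0.96) → (-1.84, 0.48) − 0.02·(-7.36, 0.96) = (-1.6928, 0.4608)
Step 3: at (-1.6928, 0.4608), ∇J = (-6.7712, 0.9216) → (-1.6928, 0.4608) − 0.02·(-6.7712, 0.9216) = (-1.557376, 0.442368)
Step 4: at (-1.557376, 0.442368), ∇J = (-6.229504, 0.884736) → (-1.557376, 0.442368) − 0.02·(-6.229504, 0.884736) = (-1.43278592, 0.42467328)
v = 0.42467328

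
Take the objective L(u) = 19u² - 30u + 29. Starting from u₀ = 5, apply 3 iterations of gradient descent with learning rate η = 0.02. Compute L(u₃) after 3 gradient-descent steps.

L′(u) = 38u - 30
u₁ = 5 − 0.02·160 = 1.8
u₂ = 1.8 − 0.02·38.4 = 1.032
u₃ = 1.032 − 0.02·9.216 = 0.84768
L(0.84768) = 17.2222662656

17.2222662656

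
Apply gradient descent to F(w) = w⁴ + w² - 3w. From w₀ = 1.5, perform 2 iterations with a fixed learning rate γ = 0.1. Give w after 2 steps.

0.41865

F′(w) = 4w³ + 2w - 3
w₁ = 1.5 − 0.1·13.5 = 0.15
w₂ = 0.15 − 0.1·(-2.6865) = 0.41865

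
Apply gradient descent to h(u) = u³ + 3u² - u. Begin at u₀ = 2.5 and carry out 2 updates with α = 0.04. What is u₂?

0.774468

h′(u) = 3u² + 6u - 1
u₁ = 2.5 − 0.04·32.75 = 1.19
u₂ = 1.19 − 0.04·10.3883 = 0.774468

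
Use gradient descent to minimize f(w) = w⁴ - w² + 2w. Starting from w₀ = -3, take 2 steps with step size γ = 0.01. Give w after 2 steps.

f′(w) = 4w³ - 2w + 2
Step 1: f′(-3) = -100; w₁ = -3 − 0.01·(-100) = -2
Step 2: f′(-2) = -26; w₂ = -2 − 0.01·(-26) = -1.74

-1.74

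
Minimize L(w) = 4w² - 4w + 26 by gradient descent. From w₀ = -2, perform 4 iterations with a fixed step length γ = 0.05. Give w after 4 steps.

0.176

L′(w) = 8w - 4
Step 1: L′(-2) = -20; w₁ = -2 − 0.05·(-20) = -1
Step 2: L′(-1) = -12; w₂ = -1 − 0.05·(-12) = -0.4
Step 3: L′(-0.4) = -7.2; w₃ = -0.4 − 0.05·(-7.2) = -0.04
Step 4: L′(-0.04) = -4.32; w₄ = -0.04 − 0.05·(-4.32) = 0.176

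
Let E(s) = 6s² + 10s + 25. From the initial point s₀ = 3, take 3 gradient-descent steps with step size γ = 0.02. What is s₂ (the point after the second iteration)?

E′(s) = 12s + 10
s₁ = 3 − 0.02·46 = 2.08
s₂ = 2.08 − 0.02·34.96 = 1.3808

1.3808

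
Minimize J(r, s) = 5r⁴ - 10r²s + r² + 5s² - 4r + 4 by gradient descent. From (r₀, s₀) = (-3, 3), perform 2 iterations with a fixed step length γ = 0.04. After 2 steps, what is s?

58.936

∇J = (20r³ - 20rs + 2r - 4, -10r² + 10s)
(r₁, s₁) = (-3, 3) − 0.04·(-370, -60) = (11.8, 5.4)
(r₂, s₂) = (11.8, 5.4) − 0.04·(31605.84, -1338.4) = (-1252.4336, 58.936)
s = 58.936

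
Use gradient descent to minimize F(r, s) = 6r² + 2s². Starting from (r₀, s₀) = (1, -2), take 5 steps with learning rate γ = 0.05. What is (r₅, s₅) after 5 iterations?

(0.01024, -0.65536)

∇F = (12r, 4s)
(r₁, s₁) = (1, -2) − 0.05·(12, -8) = (0.4, -1.6)
(r₂, s₂) = (0.4, -1.6) − 0.05·(4.8, -6.4) = (0.16, -1.28)
(r₃, s₃) = (0.16, -1.28) − 0.05·(1.92, -5.12) = (0.064, -1.024)
(r₄, s₄) = (0.064, -1.024) − 0.05·(0.768, -4.096) = (0.0256, -0.8192)
(r₅, s₅) = (0.0256, -0.8192) − 0.05·(0.3072, -3.2768) = (0.01024, -0.65536)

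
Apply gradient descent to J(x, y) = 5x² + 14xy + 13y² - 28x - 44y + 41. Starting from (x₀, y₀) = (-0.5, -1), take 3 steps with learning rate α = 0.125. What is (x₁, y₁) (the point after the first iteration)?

∇J = (10x + 14y - 28, 14x + 26y - 44)
Step 1: at (-0.5, -1), ∇J = (-47, -77) → (-0.5, -1) − 0.125·(-47, -77) = (5.375, 8.625)

(5.375, 8.625)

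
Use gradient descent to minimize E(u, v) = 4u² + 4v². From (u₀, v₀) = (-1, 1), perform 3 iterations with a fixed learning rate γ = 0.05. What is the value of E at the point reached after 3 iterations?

0.373248

∇E = (8u, 8v)
Step 1: at (-1, 1), ∇E = (-8, 8) → (-1, 1) − 0.05·(-8, 8) = (-0.6, 0.6)
Step 2: at (-0.6, 0.6), ∇E = (-4.8, 4.8) → (-0.6, 0.6) − 0.05·(-4.8, 4.8) = (-0.36, 0.36)
Step 3: at (-0.36, 0.36), ∇E = (-2.88, 2.88) → (-0.36, 0.36) − 0.05·(-2.88, 2.88) = (-0.216, 0.216)
E(-0.216, 0.216) = 0.373248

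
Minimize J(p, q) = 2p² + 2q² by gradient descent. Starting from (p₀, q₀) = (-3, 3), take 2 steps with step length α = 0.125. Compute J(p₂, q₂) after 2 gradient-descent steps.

2.25

∇J = (4p, 4q)
(p₁, q₁) = (-3, 3) − 0.125·(-12, 12) = (-1.5, 1.5)
(p₂, q₂) = (-1.5, 1.5) − 0.125·(-6, 6) = (-0.75, 0.75)
J(-0.75, 0.75) = 2.25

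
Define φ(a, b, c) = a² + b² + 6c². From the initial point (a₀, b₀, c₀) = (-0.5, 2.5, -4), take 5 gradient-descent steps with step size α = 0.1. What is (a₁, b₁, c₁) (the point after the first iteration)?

∇φ = (2a, 2b, 12c)
(a₁, b₁, c₁) = (-0.5, 2.5, -4) − 0.1·(-1, 5, -48) = (-0.4, 2, 0.8)

(-0.4, 2, 0.8)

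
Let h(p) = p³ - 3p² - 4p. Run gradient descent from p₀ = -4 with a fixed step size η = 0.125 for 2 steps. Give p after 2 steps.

-79.96875

h′(p) = 3p² - 6p - 4
p₁ = -4 − 0.125·68 = -12.5
p₂ = -12.5 − 0.125·539.75 = -79.96875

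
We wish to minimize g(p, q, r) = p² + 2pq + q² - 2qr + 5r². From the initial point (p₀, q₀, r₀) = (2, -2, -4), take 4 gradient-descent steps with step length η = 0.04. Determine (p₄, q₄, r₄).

∇g = (2p + 2q, 2p + 2q - 2r, -2q + 10r)
(p₁, q₁, r₁) = (2, -2, -4) − 0.04·(0, 8, -36) = (2, -2.32, -2.56)
(p₂, q₂, r₂) = (2, -2.32, -2.56) − 0.04·(-0.64, 4.48, -20.96) = (2.0256, -2.4992, -1.7216)
(p₃, q₃, r₃) = (2.0256, -2.4992, -1.7216) − 0.04·(-0.9472, 2.496, -12.2176) = (2.063488, -2.59904, -1.232896)
(p₄, q₄, r₄) = (2.063488, -2.59904, -1.232896) − 0.04·(-1.071104, 1.394688, -7.13088) = (2.10633216, -2.65482752, -0.9476608)

(2.10633216, -2.65482752, -0.9476608)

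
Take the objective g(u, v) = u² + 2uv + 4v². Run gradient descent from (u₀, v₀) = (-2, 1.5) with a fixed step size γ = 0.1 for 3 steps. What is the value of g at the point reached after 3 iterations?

∇g = (2u + 2v, 2u + 8v)
(u₁, v₁) = (-2, 1.5) − 0.1·(-1, 8) = (-1.9, 0.7)
(u₂, v₂) = (-1.9, 0.7) − 0.1·(-2.4, 1.8) = (-1.66, 0.52)
(u₃, v₃) = (-1.66, 0.52) − 0.1·(-2.28, 0.84) = (-1.432, 0.436)
g(-1.432, 0.436) = 1.562304

1.562304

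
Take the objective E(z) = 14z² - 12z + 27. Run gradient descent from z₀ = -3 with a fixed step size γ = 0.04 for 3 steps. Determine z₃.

E′(z) = 28z - 12
Step 1: E′(-3) = -96; z₁ = -3 − 0.04·(-96) = 0.84
Step 2: E′(0.84) = 11.52; z₂ = 0.84 − 0.04·11.52 = 0.3792
Step 3: E′(0.3792) = -1.3824; z₃ = 0.3792 − 0.04·(-1.3824) = 0.434496

0.434496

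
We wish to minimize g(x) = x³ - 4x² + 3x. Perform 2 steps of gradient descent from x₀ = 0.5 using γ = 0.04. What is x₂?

0.521988

g′(x) = 3x² - 8x + 3
Step 1: g′(0.5) = -0.25; x₁ = 0.5 − 0.04·(-0.25) = 0.51
Step 2: g′(0.51) = -0.2997; x₂ = 0.51 − 0.04·(-0.2997) = 0.521988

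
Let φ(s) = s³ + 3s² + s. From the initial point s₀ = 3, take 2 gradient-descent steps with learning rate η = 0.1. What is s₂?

-1.508

φ′(s) = 3s² + 6s + 1
Step 1: φ′(3) = 46; s₁ = 3 − 0.1·46 = -1.6
Step 2: φ′(-1.6) = -0.92; s₂ = -1.6 − 0.1·(-0.92) = -1.508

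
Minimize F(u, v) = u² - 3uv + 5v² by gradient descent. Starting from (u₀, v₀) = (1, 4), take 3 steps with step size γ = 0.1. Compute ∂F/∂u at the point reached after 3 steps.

1.543

∇F = (2u - 3v, -3u + 10v)
Step 1: at (1, 4), ∇F = (-10, 37) → (1, 4) − 0.1·(-10, 37) = (2, 0.3)
Step 2: at (2, 0.3), ∇F = (3.1, -3) → (2, 0.3) − 0.1·(3.1, -3) = (1.69, 0.6)
Step 3: at (1.69, 0.6), ∇F = (1.58, 0.93) → (1.69, 0.6) − 0.1·(1.58, 0.93) = (1.532, 0.507)
∂F/∂u at (1.532, 0.507) = 1.543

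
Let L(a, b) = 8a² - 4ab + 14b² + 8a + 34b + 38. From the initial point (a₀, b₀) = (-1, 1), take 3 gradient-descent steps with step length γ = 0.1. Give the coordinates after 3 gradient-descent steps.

(3.8, -16.832)

∇L = (16a - 4b + 8, -4a + 28b + 34)
Step 1: at (-1, 1), ∇L = (-12, 66) → (-1, 1) − 0.1·(-12, 66) = (0.2, -5.6)
Step 2: at (0.2, -5.6), ∇L = (33.6, -123.6) → (0.2, -5.6) − 0.1·(33.6, -123.6) = (-3.16, 6.76)
Step 3: at (-3.16, 6.76), ∇L = (-69.6, 235.92) → (-3.16, 6.76) − 0.1·(-69.6, 235.92) = (3.8, -16.832)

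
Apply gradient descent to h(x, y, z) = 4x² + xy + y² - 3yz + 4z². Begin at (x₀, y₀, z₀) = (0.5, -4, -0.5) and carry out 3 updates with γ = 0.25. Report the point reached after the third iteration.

∇h = (8x + y, x + 2y - 3z, -3y + 8z)
(x₁, y₁, z₁) = (0.5, -4, -0.5) − 0.25·(0, -6, 8) = (0.5, -2.5, -2.5)
(x₂, y₂, z₂) = (0.5, -2.5, -2.5) − 0.25·(1.5, 3, -12.5) = (0.125, -3.25, 0.625)
(x₃, y₃, z₃) = (0.125, -3.25, 0.625) − 0.25·(-2.25, -8.25, 14.75) = (0.6875, -1.1875, -3.0625)

(0.6875, -1.1875, -3.0625)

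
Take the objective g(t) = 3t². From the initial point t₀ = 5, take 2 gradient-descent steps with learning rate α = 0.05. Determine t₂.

g′(t) = 6t
t₁ = 5 − 0.05·30 = 3.5
t₂ = 3.5 − 0.05·21 = 2.45

2.45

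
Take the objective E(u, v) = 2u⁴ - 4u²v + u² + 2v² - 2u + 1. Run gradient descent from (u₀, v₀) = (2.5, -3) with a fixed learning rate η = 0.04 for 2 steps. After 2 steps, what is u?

38.38525056

∇E = (8u³ - 8uv + 2u - 2, -4u² + 4v)
(u₁, v₁) = (2.5, -3) − 0.04·(188, -37) = (-5.02, -1.52)
(u₂, v₂) = (-5.02, -1.52) − 0.04·(-1085.131264, -106.8816) = (38.38525056, 2.755264)
u = 38.38525056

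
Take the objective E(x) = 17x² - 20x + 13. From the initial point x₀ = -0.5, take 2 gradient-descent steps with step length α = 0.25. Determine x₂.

E′(x) = 34x - 20
x₁ = -0.5 − 0.25·(-37) = 8.75
x₂ = 8.75 − 0.25·277.5 = -60.625

-60.625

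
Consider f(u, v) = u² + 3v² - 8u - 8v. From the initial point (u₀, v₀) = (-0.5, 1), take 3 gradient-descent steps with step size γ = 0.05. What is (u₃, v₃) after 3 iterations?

∇f = (2u - 8, 6v - 8)
(u₁, v₁) = (-0.5, 1) − 0.05·(-9, -2) = (-0.05, 1.1)
(u₂, v₂) = (-0.05, 1.1) − 0.05·(-8.1, -1.4) = (0.355, 1.17)
(u₃, v₃) = (0.355, 1.17) − 0.05·(-7.29, -0.98) = (0.7195, 1.219)

(0.7195, 1.219)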